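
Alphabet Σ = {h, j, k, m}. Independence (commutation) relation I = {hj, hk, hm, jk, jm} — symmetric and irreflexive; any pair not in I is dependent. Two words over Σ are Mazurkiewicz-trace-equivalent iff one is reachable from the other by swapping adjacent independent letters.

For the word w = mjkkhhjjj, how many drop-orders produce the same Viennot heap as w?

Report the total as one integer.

#0=m has no predecessor
#1=j has no predecessor
#2=k depends on [0:m]
#3=k depends on [2:k]
#4=h has no predecessor
#5=h depends on [4:h]
#6=j depends on [1:j]
#7=j depends on [6:j]
#8=j depends on [7:j]
sources: [0:m, 1:j, 4:h]
N(rest) = Σ N(rest − s) over sources s of rest; N(one piece) = 1:
  size 1 → [3]=1  [5]=1  [8]=1
  size 2 → [2,3]=1  [3,5]=2  [3,8]=2  [4,5]=1  [5,8]=2  [7,8]=1
  size 3 → [0,2,3]=1  [2,3,5]=3  [2,3,8]=3  [3,4,5]=3  [3,5,8]=6  [3,7,8]=3  [4,5,8]=3  [5,7,8]=3  [6,7,8]=1
  size 4 → [0,2,3,5]=4  [0,2,3,8]=4  [1,6,7,8]=1  [2,3,4,5]=6  [2,3,5,8]=12  [2,3,7,8]=6  [3,4,5,8]=12  [3,5,7,8]=12  [3,6,7,8]=4  [4,5,7,8]=6  [5,6,7,8]=4
  size 5 → [0,2,3,4,5]=10  [0,2,3,5,8]=20  [0,2,3,7,8]=10  [1,3,6,7,8]=5  [1,5,6,7,8]=5  [2,3,4,5,8]=30  [2,3,5,7,8]=30  [2,3,6,7,8]=10  [3,4,5,7,8]=30  [3,5,6,7,8]=20  [4,5,6,7,8]=10
  size 6 → [0,2,3,4,5,8]=60  [0,2,3,5,7,8]=60  [0,2,3,6,7,8]=20  [1,2,3,6,7,8]=15  [1,3,5,6,7,8]=30  [1,4,5,6,7,8]=15  [2,3,4,5,7,8]=90  [2,3,5,6,7,8]=60  [3,4,5,6,7,8]=60
  size 7 → [0,1,2,3,6,7,8]=35  [0,2,3,4,5,7,8]=210  [0,2,3,5,6,7,8]=140  [1,2,3,5,6,7,8]=105  [1,3,4,5,6,7,8]=105  [2,3,4,5,6,7,8]=210
  first=0(m) contributes 420
  first=1(j) contributes 560
  first=4(h) contributes 280
|[w]| = 1260

1260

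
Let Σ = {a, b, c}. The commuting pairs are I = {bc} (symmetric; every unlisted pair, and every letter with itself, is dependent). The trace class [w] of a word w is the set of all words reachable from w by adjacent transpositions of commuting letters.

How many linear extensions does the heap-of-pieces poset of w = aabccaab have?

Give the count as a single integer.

drop 0:a onto floor
drop 1:a onto {0:a}
drop 2:b onto {1:a}
drop 3:c onto {1:a}
drop 4:c onto {3:c}
drop 5:a onto {2:b, 4:c}
drop 6:a onto {5:a}
drop 7:b onto {6:a}
ground layer = {0:a}
drop-orders for the pieces not yet dropped (sum over which currently-grounded one goes next):
  1 to go: {7} 1
  2 to go: {6,7} 1
  3 to go: {5,6,7} 1
  4 to go: {2,5,6,7} 1  {4,5,6,7} 1
  5 to go: {2,4,5,6,7} 2  {3,4,5,6,7} 1
  6 to go: {2,3,4,5,6,7} 3
  if 0:a drops first: 3 orders

3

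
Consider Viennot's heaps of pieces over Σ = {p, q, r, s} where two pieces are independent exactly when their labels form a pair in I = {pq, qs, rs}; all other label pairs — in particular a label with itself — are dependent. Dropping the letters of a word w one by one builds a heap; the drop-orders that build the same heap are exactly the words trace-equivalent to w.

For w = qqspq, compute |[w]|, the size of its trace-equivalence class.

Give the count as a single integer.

#0=q has no predecessor
#1=q depends on [0:q]
#2=s has no predecessor
#3=p depends on [2:s]
#4=q depends on [1:q]
sources: [0:q, 2:s]
N(rest) = Σ N(rest − s) over sources s of rest; N(one piece) = 1:
  size 1 → [3]=1  [4]=1
  size 2 → [1,4]=1  [2,3]=1  [3,4]=2
  size 3 → [0,1,4]=1  [1,3,4]=3  [2,3,4]=3
  first=0(q) contributes 6
  first=2(s) contributes 4
|[w]| = 10

10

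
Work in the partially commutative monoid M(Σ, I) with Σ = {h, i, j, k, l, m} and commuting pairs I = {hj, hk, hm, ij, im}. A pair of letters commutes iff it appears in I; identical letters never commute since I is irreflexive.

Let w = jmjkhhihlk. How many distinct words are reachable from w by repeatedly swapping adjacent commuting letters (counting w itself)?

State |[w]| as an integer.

piece 0:j — minimal
piece 1:m rests on {0:j}
piece 2:j rests on {1:m}
piece 3:k rests on {2:j}
piece 4:h — minimal
piece 5:h rests on {4:h}
piece 6:i rests on {3:k, 5:h}
piece 7:h rests on {6:i}
piece 8:l rests on {7:h}
piece 9:k rests on {8:l}
minimal pieces: {0:j, 4:h}
ways to finish when only these pieces remain (= sum over removing one remaining piece with nothing left below it):
  1 left: {9}→1
  2 left: {8,9}→1
  3 left: {7,8,9}→1
  4 left: {6,7,8,9}→1
  5 left: {3,6,7,8,9}→1  {5,6,7,8,9}→1
  6 left: {2,3,6,7,8,9}→1  {3,5,6,7,8,9}→2  {4,5,6,7,8,9}→1
  7 left: {1,2,3,6,7,8,9}→1  {2,3,5,6,7,8,9}→3  {3,4,5,6,7,8,9}→3
  8 left: {0,1,2,3,6,7,8,9}→1  {1,2,3,5,6,7,8,9}→4  {2,3,4,5,6,7,8,9}→6
  placing 0:j first → 10 extensions
  placing 4:h first → 5 extensions
total linear extensions = 15

15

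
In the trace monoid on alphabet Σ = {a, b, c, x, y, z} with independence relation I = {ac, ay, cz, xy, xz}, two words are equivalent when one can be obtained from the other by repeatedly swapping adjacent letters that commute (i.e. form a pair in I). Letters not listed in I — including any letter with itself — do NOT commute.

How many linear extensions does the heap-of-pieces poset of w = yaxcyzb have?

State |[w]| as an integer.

drop 0:y onto floor
drop 1:a onto floor
drop 2:x onto {1:a}
drop 3:c onto {0:y, 2:x}
drop 4:y onto {3:c}
drop 5:z onto {4:y}
drop 6:b onto {5:z}
ground layer = {0:y, 1:a}
drop-orders for the pieces not yet dropped (sum over which currently-grounded one goes next):
  1 to go: {6} 1
  2 to go: {5,6} 1
  3 to go: {4,5,6} 1
  4 to go: {3,4,5,6} 1
  5 to go: {0,3,4,5,6} 1  {2,3,4,5,6} 1
  if 0:y drops first: 1 orders
  if 1:a drops first: 2 orders
heap linearizations: 3

3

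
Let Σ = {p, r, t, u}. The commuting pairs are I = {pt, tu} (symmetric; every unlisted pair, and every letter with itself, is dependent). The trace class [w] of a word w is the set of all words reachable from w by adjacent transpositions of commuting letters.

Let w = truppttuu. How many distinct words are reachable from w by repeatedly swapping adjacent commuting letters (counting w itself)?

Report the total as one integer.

21

piece 0:t — minimal
piece 1:r rests on {0:t}
piece 2:u rests on {1:r}
piece 3:p rests on {2:u}
piece 4:p rests on {3:p}
piece 5:t rests on {1:r}
piece 6:t rests on {5:t}
piece 7:u rests on {4:p}
piece 8:u rests on {7:u}
minimal pieces: {0:t}
ways to finish when only these pieces remain (= sum over removing one remaining piece with nothing left below it):
  1 left: {6}→1  {8}→1
  2 left: {5,6}→1  {6,8}→2  {7,8}→1
  3 left: {4,7,8}→1  {5,6,8}→3  {6,7,8}→3
  4 left: {3,4,7,8}→1  {4,6,7,8}→4  {5,6,7,8}→6
  5 left: {2,3,4,7,8}→1  {3,4,6,7,8}→5  {4,5,6,7,8}→10
  6 left: {2,3,4,6,7,8}→6  {3,4,5,6,7,8}→15
  7 left: {2,3,4,5,6,7,8}→21
  placing 0:t first → 21 extensions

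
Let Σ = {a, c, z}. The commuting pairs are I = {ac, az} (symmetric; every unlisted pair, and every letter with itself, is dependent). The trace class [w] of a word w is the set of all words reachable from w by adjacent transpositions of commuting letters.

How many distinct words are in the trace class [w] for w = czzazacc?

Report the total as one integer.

28

piece 0:c — minimal
piece 1:z rests on {0:c}
piece 2:z rests on {1:z}
piece 3:a — minimal
piece 4:z rests on {2:z}
piece 5:a rests on {3:a}
piece 6:c rests on {4:z}
piece 7:c rests on {6:c}
minimal pieces: {0:c, 3:a}
ways to finish when only these pieces remain (= sum over removing one remaining piece with nothing left below it):
  1 left: {5}→1  {7}→1
  2 left: {3,5}→1  {5,7}→2  {6,7}→1
  3 left: {3,5,7}→3  {4,6,7}→1  {5,6,7}→3
  4 left: {2,4,6,7}→1  {3,5,6,7}→6  {4,5,6,7}→4
  5 left: {1,2,4,6,7}→1  {2,4,5,6,7}→5  {3,4,5,6,7}→10
  6 left: {0,1,2,4,6,7}→1  {1,2,4,5,6,7}→6  {2,3,4,5,6,7}→15
  placing 0:c first → 21 extensions
  placing 3:a first → 7 extensions
total linear extensions = 28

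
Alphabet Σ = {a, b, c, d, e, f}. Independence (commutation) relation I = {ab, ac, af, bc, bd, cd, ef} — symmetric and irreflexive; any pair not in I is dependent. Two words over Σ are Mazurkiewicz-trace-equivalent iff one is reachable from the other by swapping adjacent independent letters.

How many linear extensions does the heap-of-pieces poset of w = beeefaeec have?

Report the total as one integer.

0(b) covers ∅
1(e) covers 0:b
2(e) covers 1:e
3(e) covers 2:e
4(f) covers 0:b
5(a) covers 3:e
6(e) covers 5:a
7(e) covers 6:e
8(c) covers 4:f, 7:e
floor of heap: 0:b
completions by unplaced set U, small U first (add the entries for U minus each lowest piece of U):
  |U|=1: {8}:1
  |U|=2: {4,8}:1  {7,8}:1
  |U|=3: {4,7,8}:2  {6,7,8}:1
  |U|=4: {4,6,7,8}:3  {5,6,7,8}:1
  |U|=5: {3,5,6,7,8}:1  {4,5,6,7,8}:4
  |U|=6: {2,3,5,6,7,8}:1  {3,4,5,6,7,8}:5
  |U|=7: {1,2,3,5,6,7,8}:1  {2,3,4,5,6,7,8}:6
  start at 0(b): 7

7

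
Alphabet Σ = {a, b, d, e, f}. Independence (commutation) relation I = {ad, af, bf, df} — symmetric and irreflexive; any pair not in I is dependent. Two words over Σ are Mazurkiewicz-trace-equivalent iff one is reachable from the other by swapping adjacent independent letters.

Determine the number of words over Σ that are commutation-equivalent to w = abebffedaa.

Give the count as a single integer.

#0=a has no predecessor
#1=b depends on [0:a]
#2=e depends on [1:b]
#3=b depends on [2:e]
#4=f depends on [2:e]
#5=f depends on [4:f]
#6=e depends on [3:b, 5:f]
#7=d depends on [6:e]
#8=a depends on [6:e]
#9=a depends on [8:a]
sources: [0:a]
N(rest) = Σ N(rest − s) over sources s of rest; N(one piece) = 1:
  size 1 → [7]=1  [9]=1
  size 2 → [7,9]=2  [8,9]=1
  size 3 → [7,8,9]=3
  size 4 → [6,7,8,9]=3
  size 5 → [3,6,7,8,9]=3  [5,6,7,8,9]=3
  size 6 → [3,5,6,7,8,9]=6  [4,5,6,7,8,9]=3
  size 7 → [3,4,5,6,7,8,9]=9
  size 8 → [2,3,4,5,6,7,8,9]=9
  first=0(a) contributes 9

9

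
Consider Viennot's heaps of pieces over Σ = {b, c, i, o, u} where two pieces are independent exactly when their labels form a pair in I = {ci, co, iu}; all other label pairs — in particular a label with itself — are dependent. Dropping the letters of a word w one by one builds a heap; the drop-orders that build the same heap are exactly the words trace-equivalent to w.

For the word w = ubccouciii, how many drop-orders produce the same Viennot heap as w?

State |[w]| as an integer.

65

#0=u has no predecessor
#1=b depends on [0:u]
#2=c depends on [1:b]
#3=c depends on [2:c]
#4=o depends on [1:b]
#5=u depends on [3:c, 4:o]
#6=c depends on [5:u]
#7=i depends on [4:o]
#8=i depends on [7:i]
#9=i depends on [8:i]
sources: [0:u]
N(rest) = Σ N(rest − s) over sources s of rest; N(one piece) = 1:
  size 1 → [6]=1  [9]=1
  size 2 → [5,6]=1  [6,9]=2  [8,9]=1
  size 3 → [3,5,6]=1  [5,6,9]=3  [6,8,9]=3  [7,8,9]=1
  size 4 → [2,3,5,6]=1  [3,5,6,9]=4  [5,6,8,9]=6  [6,7,8,9]=4
  size 5 → [2,3,5,6,9]=5  [3,5,6,8,9]=10  [5,6,7,8,9]=10
  size 6 → [2,3,5,6,8,9]=15  [3,5,6,7,8,9]=20  [4,5,6,7,8,9]=10
  size 7 → [2,3,5,6,7,8,9]=35  [3,4,5,6,7,8,9]=30
  size 8 → [2,3,4,5,6,7,8,9]=65
  first=0(u) contributes 65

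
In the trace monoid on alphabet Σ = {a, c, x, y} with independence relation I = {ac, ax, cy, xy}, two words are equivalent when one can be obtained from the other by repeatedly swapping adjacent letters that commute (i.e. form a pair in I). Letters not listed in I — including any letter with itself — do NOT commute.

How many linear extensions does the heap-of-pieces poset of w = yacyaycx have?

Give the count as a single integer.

56

piece 0:y — minimal
piece 1:a rests on {0:y}
piece 2:c — minimal
piece 3:y rests on {1:a}
piece 4:a rests on {3:y}
piece 5:y rests on {4:a}
piece 6:c rests on {2:c}
piece 7:x rests on {6:c}
minimal pieces: {0:y, 2:c}
ways to finish when only these pieces remain (= sum over removing one remaining piece with nothing left below it):
  1 left: {5}→1  {7}→1
  2 left: {4,5}→1  {5,7}→2  {6,7}→1
  3 left: {2,6,7}→1  {3,4,5}→1  {4,5,7}→3  {5,6,7}→3
  4 left: {1,3,4,5}→1  {2,5,6,7}→4  {3,4,5,7}→4  {4,5,6,7}→6
  5 left: {0,1,3,4,5}→1  {1,3,4,5,7}→5  {2,4,5,6,7}→10  {3,4,5,6,7}→10
  6 left: {0,1,3,4,5,7}→6  {1,3,4,5,6,7}→15  {2,3,4,5,6,7}→20
  placing 0:y first → 35 extensions
  placing 2:c first → 21 extensions
total linear extensions = 56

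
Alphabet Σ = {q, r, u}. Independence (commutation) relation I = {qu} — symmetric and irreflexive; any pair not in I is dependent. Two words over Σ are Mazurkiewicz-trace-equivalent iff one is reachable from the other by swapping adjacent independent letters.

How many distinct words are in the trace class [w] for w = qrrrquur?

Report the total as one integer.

3

piece 0:q — minimal
piece 1:r rests on {0:q}
piece 2:r rests on {1:r}
piece 3:r rests on {2:r}
piece 4:q rests on {3:r}
piece 5:u rests on {3:r}
piece 6:u rests on {5:u}
piece 7:r rests on {4:q, 6:u}
minimal pieces: {0:q}
ways to finish when only these pieces remain (= sum over removing one remaining piece with nothing left below it):
  1 left: {7}→1
  2 left: {4,7}→1  {6,7}→1
  3 left: {4,6,7}→2  {5,6,7}→1
  4 left: {4,5,6,7}→3
  5 left: {3,4,5,6,7}→3
  6 left: {2,3,4,5,6,7}→3
  placing 0:q first → 3 extensions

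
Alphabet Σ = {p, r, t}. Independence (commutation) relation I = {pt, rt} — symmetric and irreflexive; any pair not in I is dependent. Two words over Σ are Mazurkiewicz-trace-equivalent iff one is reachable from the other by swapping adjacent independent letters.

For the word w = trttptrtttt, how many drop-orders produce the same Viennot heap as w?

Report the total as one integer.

165

#0=t has no predecessor
#1=r has no predecessor
#2=t depends on [0:t]
#3=t depends on [2:t]
#4=p depends on [1:r]
#5=t depends on [3:t]
#6=r depends on [4:p]
#7=t depends on [5:t]
#8=t depends on [7:t]
#9=t depends on [8:t]
#10=t depends on [9:t]
sources: [0:t, 1:r]
N(rest) = Σ N(rest − s) over sources s of rest; N(one piece) = 1:
  size 1 → [6]=1  [10]=1
  size 2 → [4,6]=1  [6,10]=2  [9,10]=1
  size 3 → [1,4,6]=1  [4,6,10]=3  [6,9,10]=3  [8,9,10]=1
  size 4 → [1,4,6,10]=4  [4,6,9,10]=6  [6,8,9,10]=4  [7,8,9,10]=1
  size 5 → [1,4,6,9,10]=10  [4,6,8,9,10]=10  [5,7,8,9,10]=1  [6,7,8,9,10]=5
  size 6 → [1,4,6,8,9,10]=20  [3,5,7,8,9,10]=1  [4,6,7,8,9,10]=15  [5,6,7,8,9,10]=6
  size 7 → [1,4,6,7,8,9,10]=35  [2,3,5,7,8,9,10]=1  [3,5,6,7,8,9,10]=7  [4,5,6,7,8,9,10]=21
  size 8 → [0,2,3,5,7,8,9,10]=1  [1,4,5,6,7,8,9,10]=56  [2,3,5,6,7,8,9,10]=8  [3,4,5,6,7,8,9,10]=28
  size 9 → [0,2,3,5,6,7,8,9,10]=9  [1,3,4,5,6,7,8,9,10]=84  [2,3,4,5,6,7,8,9,10]=36
  first=0(t) contributes 120
  first=1(r) contributes 45
|[w]| = 165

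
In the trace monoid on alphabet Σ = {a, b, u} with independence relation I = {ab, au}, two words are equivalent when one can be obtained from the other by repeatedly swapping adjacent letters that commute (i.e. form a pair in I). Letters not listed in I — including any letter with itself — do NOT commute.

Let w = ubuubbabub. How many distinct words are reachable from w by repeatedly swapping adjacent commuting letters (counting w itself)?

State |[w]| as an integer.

10

#0=u has no predecessor
#1=b depends on [0:u]
#2=u depends on [1:b]
#3=u depends on [2:u]
#4=b depends on [3:u]
#5=b depends on [4:b]
#6=a has no predecessor
#7=b depends on [5:b]
#8=u depends on [7:b]
#9=b depends on [8:u]
sources: [0:u, 6:a]
N(rest) = Σ N(rest − s) over sources s of rest; N(one piece) = 1:
  size 1 → [6]=1  [9]=1
  size 2 → [6,9]=2  [8,9]=1
  size 3 → [6,8,9]=3  [7,8,9]=1
  size 4 → [5,7,8,9]=1  [6,7,8,9]=4
  size 5 → [4,5,7,8,9]=1  [5,6,7,8,9]=5
  size 6 → [3,4,5,7,8,9]=1  [4,5,6,7,8,9]=6
  size 7 → [2,3,4,5,7,8,9]=1  [3,4,5,6,7,8,9]=7
  size 8 → [1,2,3,4,5,7,8,9]=1  [2,3,4,5,6,7,8,9]=8
  first=0(u) contributes 9
  first=6(a) contributes 1
|[w]| = 10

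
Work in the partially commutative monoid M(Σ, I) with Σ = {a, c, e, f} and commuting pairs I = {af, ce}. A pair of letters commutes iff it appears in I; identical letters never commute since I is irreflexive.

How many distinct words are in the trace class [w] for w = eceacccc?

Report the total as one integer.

3

piece 0:e — minimal
piece 1:c — minimal
piece 2:e rests on {0:e}
piece 3:a rests on {1:c, 2:e}
piece 4:c rests on {3:a}
piece 5:c rests on {4:c}
piece 6:c rests on {5:c}
piece 7:c rests on {6:c}
minimal pieces: {0:e, 1:c}
ways to finish when only these pieces remain (= sum over removing one remaining piece with nothing left below it):
  1 left: {7}→1
  2 left: {6,7}→1
  3 left: {5,6,7}→1
  4 left: {4,5,6,7}→1
  5 left: {3,4,5,6,7}→1
  6 left: {1,3,4,5,6,7}→1  {2,3,4,5,6,7}→1
  placing 0:e first → 2 extensions
  placing 1:c first → 1 extensions
total linear extensions = 3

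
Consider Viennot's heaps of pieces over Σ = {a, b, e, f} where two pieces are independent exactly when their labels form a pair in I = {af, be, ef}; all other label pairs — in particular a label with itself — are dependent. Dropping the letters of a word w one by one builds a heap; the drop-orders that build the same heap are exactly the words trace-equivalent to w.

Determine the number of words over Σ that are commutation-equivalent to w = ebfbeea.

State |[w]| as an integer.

20

drop 0:e onto floor
drop 1:b onto floor
drop 2:f onto {1:b}
drop 3:b onto {2:f}
drop 4:e onto {0:e}
drop 5:e onto {4:e}
drop 6:a onto {3:b, 5:e}
ground layer = {0:e, 1:b}
drop-orders for the pieces not yet dropped (sum over which currently-grounded one goes next):
  1 to go: {6} 1
  2 to go: {3,6} 1  {5,6} 1
  3 to go: {2,3,6} 1  {3,5,6} 2  {4,5,6} 1
  4 to go: {0,4,5,6} 1  {1,2,3,6} 1  {2,3,5,6} 3  {3,4,5,6} 3
  5 to go: {0,3,4,5,6} 4  {1,2,3,5,6} 4  {2,3,4,5,6} 6
  if 0:e drops first: 10 orders
  if 1:b drops first: 10 orders
heap linearizations: 20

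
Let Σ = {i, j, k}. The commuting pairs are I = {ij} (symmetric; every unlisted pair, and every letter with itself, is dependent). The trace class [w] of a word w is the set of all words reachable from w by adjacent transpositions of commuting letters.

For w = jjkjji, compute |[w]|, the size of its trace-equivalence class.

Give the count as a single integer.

3

drop 0:j onto floor
drop 1:j onto {0:j}
drop 2:k onto {1:j}
drop 3:j onto {2:k}
drop 4:j onto {3:j}
drop 5:i onto {2:k}
ground layer = {0:j}
drop-orders for the pieces not yet dropped (sum over which currently-grounded one goes next):
  1 to go: {4} 1  {5} 1
  2 to go: {3,4} 1  {4,5} 2
  3 to go: {3,4,5} 3
  4 to go: {2,3,4,5} 3
  if 0:j drops first: 3 orders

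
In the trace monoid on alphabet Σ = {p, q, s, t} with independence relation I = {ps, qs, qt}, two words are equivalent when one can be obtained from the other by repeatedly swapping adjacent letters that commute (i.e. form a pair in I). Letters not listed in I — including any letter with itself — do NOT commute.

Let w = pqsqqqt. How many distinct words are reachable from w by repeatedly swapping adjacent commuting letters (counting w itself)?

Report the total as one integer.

piece 0:p — minimal
piece 1:q rests on {0:p}
piece 2:s — minimal
piece 3:q rests on {1:q}
piece 4:q rests on {3:q}
piece 5:q rests on {4:q}
piece 6:t rests on {0:p, 2:s}
minimal pieces: {0:p, 2:s}
ways to finish when only these pieces remain (= sum over removing one remaining piece with nothing left below it):
  1 left: {5}→1  {6}→1
  2 left: {2,6}→1  {4,5}→1  {5,6}→2
  3 left: {2,5,6}→3  {3,4,5}→1  {4,5,6}→3
  4 left: {1,3,4,5}→1  {2,4,5,6}→6  {3,4,5,6}→4
  5 left: {1,3,4,5,6}→5  {2,3,4,5,6}→10
  placing 0:p first → 15 extensions
  placing 2:s first → 5 extensions
total linear extensions = 20

20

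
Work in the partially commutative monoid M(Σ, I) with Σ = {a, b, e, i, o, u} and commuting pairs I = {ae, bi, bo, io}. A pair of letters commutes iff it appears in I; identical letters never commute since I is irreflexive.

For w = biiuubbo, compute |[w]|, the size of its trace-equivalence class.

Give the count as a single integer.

9

0(b) covers ∅
1(i) covers ∅
2(i) covers 1:i
3(u) covers 0:b, 2:i
4(u) covers 3:u
5(b) covers 4:u
6(b) covers 5:b
7(o) covers 4:u
floor of heap: 0:b, 1:i
completions by unplaced set U, small U first (add the entries for U minus each lowest piece of U):
  |U|=1: {6}:1  {7}:1
  |U|=2: {5,6}:1  {6,7}:2
  |U|=3: {5,6,7}:3
  |U|=4: {4,5,6,7}:3
  |U|=5: {3,4,5,6,7}:3
  |U|=6: {0,3,4,5,6,7}:3  {2,3,4,5,6,7}:3
  start at 0(b): 3
  start at 1(i): 6
sum over floor = 9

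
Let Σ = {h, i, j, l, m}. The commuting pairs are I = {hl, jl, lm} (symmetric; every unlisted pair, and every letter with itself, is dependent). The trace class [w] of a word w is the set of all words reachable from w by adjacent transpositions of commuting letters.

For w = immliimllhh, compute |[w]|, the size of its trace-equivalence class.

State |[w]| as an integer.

#0=i has no predecessor
#1=m depends on [0:i]
#2=m depends on [1:m]
#3=l depends on [0:i]
#4=i depends on [2:m, 3:l]
#5=i depends on [4:i]
#6=m depends on [5:i]
#7=l depends on [5:i]
#8=l depends on [7:l]
#9=h depends on [6:m]
#10=h depends on [9:h]
sources: [0:i]
N(rest) = Σ N(rest − s) over sources s of rest; N(one piece) = 1:
  size 1 → [8]=1  [10]=1
  size 2 → [7,8]=1  [8,10]=2  [9,10]=1
  size 3 → [6,9,10]=1  [7,8,10]=3  [8,9,10]=3
  size 4 → [6,8,9,10]=4  [7,8,9,10]=6
  size 5 → [6,7,8,9,10]=10
  size 6 → [5,6,7,8,9,10]=10
  size 7 → [4,5,6,7,8,9,10]=10
  size 8 → [2,4,5,6,7,8,9,10]=10  [3,4,5,6,7,8,9,10]=10
  size 9 → [1,2,4,5,6,7,8,9,10]=10  [2,3,4,5,6,7,8,9,10]=20
  first=0(i) contributes 30

30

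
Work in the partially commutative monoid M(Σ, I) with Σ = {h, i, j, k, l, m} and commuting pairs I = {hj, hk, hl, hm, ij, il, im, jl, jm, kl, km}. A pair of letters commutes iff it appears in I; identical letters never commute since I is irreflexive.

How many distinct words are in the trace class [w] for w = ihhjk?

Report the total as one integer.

#0=i has no predecessor
#1=h depends on [0:i]
#2=h depends on [1:h]
#3=j has no predecessor
#4=k depends on [0:i, 3:j]
sources: [0:i, 3:j]
N(rest) = Σ N(rest − s) over sources s of rest; N(one piece) = 1:
  size 1 → [2]=1  [4]=1
  size 2 → [1,2]=1  [2,4]=2  [3,4]=1
  size 3 → [1,2,4]=3  [2,3,4]=3
  first=0(i) contributes 6
  first=3(j) contributes 3
|[w]| = 9

9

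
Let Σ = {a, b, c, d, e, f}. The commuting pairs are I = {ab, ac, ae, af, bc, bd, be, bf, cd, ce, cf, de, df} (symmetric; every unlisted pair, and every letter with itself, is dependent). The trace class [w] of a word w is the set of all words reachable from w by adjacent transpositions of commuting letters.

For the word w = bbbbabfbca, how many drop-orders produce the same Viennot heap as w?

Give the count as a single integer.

2520

#0=b has no predecessor
#1=b depends on [0:b]
#2=b depends on [1:b]
#3=b depends on [2:b]
#4=a has no predecessor
#5=b depends on [3:b]
#6=f has no predecessor
#7=b depends on [5:b]
#8=c has no predecessor
#9=a depends on [4:a]
sources: [0:b, 4:a, 6:f, 8:c]
N(rest) = Σ N(rest − s) over sources s of rest; N(one piece) = 1:
  size 1 → [6]=1  [7]=1  [8]=1  [9]=1
  size 2 → [4,9]=1  [5,7]=1  [6,7]=2  [6,8]=2  [6,9]=2  [7,8]=2  [7,9]=2  [8,9]=2
  size 3 → [3,5,7]=1  [4,6,9]=3  [4,7,9]=3  [4,8,9]=3  [5,6,7]=3  [5,7,8]=3  [5,7,9]=3  [6,7,8]=6  [6,7,9]=6  [6,8,9]=6  [7,8,9]=6
  size 4 → [2,3,5,7]=1  [3,5,6,7]=4  [3,5,7,8]=4  [3,5,7,9]=4  [4,5,7,9]=6  [4,6,7,9]=12  [4,6,8,9]=12  [4,7,8,9]=12  [5,6,7,8]=12  [5,6,7,9]=12  [5,7,8,9]=12  [6,7,8,9]=24
  size 5 → [1,2,3,5,7]=1  [2,3,5,6,7]=5  [2,3,5,7,8]=5  [2,3,5,7,9]=5  [3,4,5,7,9]=10  [3,5,6,7,8]=20  [3,5,6,7,9]=20  [3,5,7,8,9]=20  [4,5,6,7,9]=30  [4,5,7,8,9]=30  [4,6,7,8,9]=60  [5,6,7,8,9]=60
  size 6 → [0,1,2,3,5,7]=1  [1,2,3,5,6,7]=6  [1,2,3,5,7,8]=6  [1,2,3,5,7,9]=6  [2,3,4,5,7,9]=15  [2,3,5,6,7,8]=30  [2,3,5,6,7,9]=30  [2,3,5,7,8,9]=30  [3,4,5,6,7,9]=60  [3,4,5,7,8,9]=60  [3,5,6,7,8,9]=120  [4,5,6,7,8,9]=180
  size 7 → [0,1,2,3,5,6,7]=7  [0,1,2,3,5,7,8]=7  [0,1,2,3,5,7,9]=7  [1,2,3,4,5,7,9]=21  [1,2,3,5,6,7,8]=42  [1,2,3,5,6,7,9]=42  [1,2,3,5,7,8,9]=42  [2,3,4,5,6,7,9]=105  [2,3,4,5,7,8,9]=105  [2,3,5,6,7,8,9]=210  [3,4,5,6,7,8,9]=420
  size 8 → [0,1,2,3,4,5,7,9]=28  [0,1,2,3,5,6,7,8]=56  [0,1,2,3,5,6,7,9]=56  [0,1,2,3,5,7,8,9]=56  [1,2,3,4,5,6,7,9]=168  [1,2,3,4,5,7,8,9]=168  [1,2,3,5,6,7,8,9]=336  [2,3,4,5,6,7,8,9]=840
  first=0(b) contributes 1512
  first=4(a) contributes 504
  first=6(f) contributes 252
  first=8(c) contributes 252
|[w]| = 2520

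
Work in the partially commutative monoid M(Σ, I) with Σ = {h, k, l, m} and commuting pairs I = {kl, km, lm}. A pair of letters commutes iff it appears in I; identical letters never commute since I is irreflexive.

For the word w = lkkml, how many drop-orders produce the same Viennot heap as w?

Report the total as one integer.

#0=l has no predecessor
#1=k has no predecessor
#2=k depends on [1:k]
#3=m has no predecessor
#4=l depends on [0:l]
sources: [0:l, 1:k, 3:m]
N(rest) = Σ N(rest − s) over sources s of rest; N(one piece) = 1:
  size 1 → [2]=1  [3]=1  [4]=1
  size 2 → [0,4]=1  [1,2]=1  [2,3]=2  [2,4]=2  [3,4]=2
  size 3 → [0,2,4]=3  [0,3,4]=3  [1,2,3]=3  [1,2,4]=3  [2,3,4]=6
  first=0(l) contributes 12
  first=1(k) contributes 12
  first=3(m) contributes 6
|[w]| = 30

30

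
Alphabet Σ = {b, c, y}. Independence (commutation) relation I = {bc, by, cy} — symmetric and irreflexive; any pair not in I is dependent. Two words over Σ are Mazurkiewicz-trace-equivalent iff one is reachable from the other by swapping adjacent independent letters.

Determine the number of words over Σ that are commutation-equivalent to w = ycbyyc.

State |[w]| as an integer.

60

#0=y has no predecessor
#1=c has no predecessor
#2=b has no predecessor
#3=y depends on [0:y]
#4=y depends on [3:y]
#5=c depends on [1:c]
sources: [0:y, 1:c, 2:b]
N(rest) = Σ N(rest − s) over sources s of rest; N(one piece) = 1:
  size 1 → [2]=1  [4]=1  [5]=1
  size 2 → [1,5]=1  [2,4]=2  [2,5]=2  [3,4]=1  [4,5]=2
  size 3 → [0,3,4]=1  [1,2,5]=3  [1,4,5]=3  [2,3,4]=3  [2,4,5]=6  [3,4,5]=3
  size 4 → [0,2,3,4]=4  [0,3,4,5]=4  [1,2,4,5]=12  [1,3,4,5]=6  [2,3,4,5]=12
  first=0(y) contributes 30
  first=1(c) contributes 20
  first=2(b) contributes 10
|[w]| = 60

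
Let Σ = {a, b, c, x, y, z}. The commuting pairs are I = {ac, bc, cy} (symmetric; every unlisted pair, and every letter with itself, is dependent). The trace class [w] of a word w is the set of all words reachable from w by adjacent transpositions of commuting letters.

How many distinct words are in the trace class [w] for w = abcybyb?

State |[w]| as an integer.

drop 0:a onto floor
drop 1:b onto {0:a}
drop 2:c onto floor
drop 3:y onto {1:b}
drop 4:b onto {3:y}
drop 5:y onto {4:b}
drop 6:b onto {5:y}
ground layer = {0:a, 2:c}
drop-orders for the pieces not yet dropped (sum over which currently-grounded one goes next):
  1 to go: {2} 1  {6} 1
  2 to go: {2,6} 2  {5,6} 1
  3 to go: {2,5,6} 3  {4,5,6} 1
  4 to go: {2,4,5,6} 4  {3,4,5,6} 1
  5 to go: {1,3,4,5,6} 1  {2,3,4,5,6} 5
  if 0:a drops first: 6 orders
  if 2:c drops first: 1 orders
heap linearizations: 7

7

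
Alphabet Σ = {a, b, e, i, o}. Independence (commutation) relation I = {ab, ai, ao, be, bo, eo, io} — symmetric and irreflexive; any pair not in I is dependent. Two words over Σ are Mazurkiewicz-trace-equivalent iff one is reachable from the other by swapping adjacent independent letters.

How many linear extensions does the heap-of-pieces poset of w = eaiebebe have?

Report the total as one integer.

25

drop 0:e onto floor
drop 1:a onto {0:e}
drop 2:i onto {0:e}
drop 3:e onto {1:a, 2:i}
drop 4:b onto {2:i}
drop 5:e onto {3:e}
drop 6:b onto {4:b}
drop 7:e onto {5:e}
ground layer = {0:e}
drop-orders for the pieces not yet dropped (sum over which currently-grounded one goes next):
  1 to go: {6} 1  {7} 1
  2 to go: {4,6} 1  {5,7} 1  {6,7} 2
  3 to go: {3,5,7} 1  {4,6,7} 3  {5,6,7} 3
  4 to go: {1,3,5,7} 1  {3,5,6,7} 4  {4,5,6,7} 6
  5 to go: {1,3,5,6,7} 5  {3,4,5,6,7} 10
  6 to go: {1,3,4,5,6,7} 15  {2,3,4,5,6,7} 10
  if 0:e drops first: 25 orders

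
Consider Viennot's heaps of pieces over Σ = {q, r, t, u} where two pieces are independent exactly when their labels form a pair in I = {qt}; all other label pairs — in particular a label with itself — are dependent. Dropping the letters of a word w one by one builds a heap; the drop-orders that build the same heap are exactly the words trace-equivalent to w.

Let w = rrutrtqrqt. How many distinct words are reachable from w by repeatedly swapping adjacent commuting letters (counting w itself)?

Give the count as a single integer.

4

#0=r has no predecessor
#1=r depends on [0:r]
#2=u depends on [1:r]
#3=t depends on [2:u]
#4=r depends on [3:t]
#5=t depends on [4:r]
#6=q depends on [4:r]
#7=r depends on [5:t, 6:q]
#8=q depends on [7:r]
#9=t depends on [7:r]
sources: [0:r]
N(rest) = Σ N(rest − s) over sources s of rest; N(one piece) = 1:
  size 1 → [8]=1  [9]=1
  size 2 → [8,9]=2
  size 3 → [7,8,9]=2
  size 4 → [5,7,8,9]=2  [6,7,8,9]=2
  size 5 → [5,6,7,8,9]=4
  size 6 → [4,5,6,7,8,9]=4
  size 7 → [3,4,5,6,7,8,9]=4
  size 8 → [2,3,4,5,6,7,8,9]=4
  first=0(r) contributes 4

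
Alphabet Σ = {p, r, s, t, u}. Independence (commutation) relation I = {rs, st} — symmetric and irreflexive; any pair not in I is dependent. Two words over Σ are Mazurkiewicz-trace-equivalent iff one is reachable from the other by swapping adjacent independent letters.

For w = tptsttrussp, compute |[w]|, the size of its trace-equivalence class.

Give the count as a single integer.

5

#0=t has no predecessor
#1=p depends on [0:t]
#2=t depends on [1:p]
#3=s depends on [1:p]
#4=t depends on [2:t]
#5=t depends on [4:t]
#6=r depends on [5:t]
#7=u depends on [3:s, 6:r]
#8=s depends on [7:u]
#9=s depends on [8:s]
#10=p depends on [9:s]
sources: [0:t]
N(rest) = Σ N(rest − s) over sources s of rest; N(one piece) = 1:
  size 1 → [10]=1
  size 2 → [9,10]=1
  size 3 → [8,9,10]=1
  size 4 → [7,8,9,10]=1
  size 5 → [3,7,8,9,10]=1  [6,7,8,9,10]=1
  size 6 → [3,6,7,8,9,10]=2  [5,6,7,8,9,10]=1
  size 7 → [3,5,6,7,8,9,10]=3  [4,5,6,7,8,9,10]=1
  size 8 → [2,4,5,6,7,8,9,10]=1  [3,4,5,6,7,8,9,10]=4
  size 9 → [2,3,4,5,6,7,8,9,10]=5
  first=0(t) contributes 5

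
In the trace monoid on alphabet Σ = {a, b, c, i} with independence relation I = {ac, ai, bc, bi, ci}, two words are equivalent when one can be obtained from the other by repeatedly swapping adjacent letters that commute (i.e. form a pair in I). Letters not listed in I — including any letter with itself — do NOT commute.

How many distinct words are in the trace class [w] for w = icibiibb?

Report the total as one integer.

0(i) covers ∅
1(c) covers ∅
2(i) covers 0:i
3(b) covers ∅
4(i) covers 2:i
5(i) covers 4:i
6(b) covers 3:b
7(b) covers 6:b
floor of heap: 0:i, 1:c, 3:b
completions by unplaced set U, small U first (add the entries for U minus each lowest piece of U):
  |U|=1: {1}:1  {5}:1  {7}:1
  |U|=2: {1,5}:2  {1,7}:2  {4,5}:1  {5,7}:2  {6,7}:1
  |U|=3: {1,4,5}:3  {1,5,7}:6  {1,6,7}:3  {2,4,5}:1  {3,6,7}:1  {4,5,7}:3  {5,6,7}:3
  |U|=4: {0,2,4,5}:1  {1,2,4,5}:4  {1,3,6,7}:4  {1,4,5,7}:12  {1,5,6,7}:12  {2,4,5,7}:4  {3,5,6,7}:4  {4,5,6,7}:6
  |U|=5: {0,1,2,4,5}:5  {0,2,4,5,7}:5  {1,2,4,5,7}:20  {1,3,5,6,7}:20  {1,4,5,6,7}:30  {2,4,5,6,7}:10  {3,4,5,6,7}:10
  |U|=6: {0,1,2,4,5,7}:30  {0,2,4,5,6,7}:15  {1,2,4,5,6,7}:60  {1,3,4,5,6,7}:60  {2,3,4,5,6,7}:20
  start at 0(i): 140
  start at 1(c): 35
  start at 3(b): 105
sum over floor = 280

280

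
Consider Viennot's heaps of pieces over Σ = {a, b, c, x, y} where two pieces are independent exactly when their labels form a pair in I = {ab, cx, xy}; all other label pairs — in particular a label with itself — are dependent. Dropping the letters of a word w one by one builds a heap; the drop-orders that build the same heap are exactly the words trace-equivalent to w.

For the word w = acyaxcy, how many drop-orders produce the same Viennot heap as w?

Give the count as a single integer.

piece 0:a — minimal
piece 1:c rests on {0:a}
piece 2:y rests on {1:c}
piece 3:a rests on {2:y}
piece 4:x rests on {3:a}
piece 5:c rests on {3:a}
piece 6:y rests on {5:c}
minimal pieces: {0:a}
ways to finish when only these pieces remain (= sum over removing one remaining piece with nothing left below it):
  1 left: {4}→1  {6}→1
  2 left: {4,6}→2  {5,6}→1
  3 left: {4,5,6}→3
  4 left: {3,4,5,6}→3
  5 left: {2,3,4,5,6}→3
  placing 0:a first → 3 extensions

3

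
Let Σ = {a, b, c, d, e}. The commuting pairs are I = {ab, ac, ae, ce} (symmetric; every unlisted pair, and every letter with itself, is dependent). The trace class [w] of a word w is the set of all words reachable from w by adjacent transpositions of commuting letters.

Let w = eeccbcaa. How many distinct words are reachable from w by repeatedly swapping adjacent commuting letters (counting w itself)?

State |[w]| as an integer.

168

piece 0:e — minimal
piece 1:e rests on {0:e}
piece 2:c — minimal
piece 3:c rests on {2:c}
piece 4:b rests on {1:e, 3:c}
piece 5:c rests on {4:b}
piece 6:a — minimal
piece 7:a rests on {6:a}
minimal pieces: {0:e, 2:c, 6:a}
ways to finish when only these pieces remain (= sum over removing one remaining piece with nothing left below it):
  1 left: {5}→1  {7}→1
  2 left: {4,5}→1  {5,7}→2  {6,7}→1
  3 left: {1,4,5}→1  {3,4,5}→1  {4,5,7}→3  {5,6,7}→3
  4 left: {0,1,4,5}→1  {1,3,4,5}→2  {1,4,5,7}→4  {2,3,4,5}→1  {3,4,5,7}→4  {4,5,6,7}→6
  5 left: {0,1,3,4,5}→3  {0,1,4,5,7}→5  {1,2,3,4,5}→3  {1,3,4,5,7}→10  {1,4,5,6,7}→10  {2,3,4,5,7}→5  {3,4,5,6,7}→10
  6 left: {0,1,2,3,4,5}→6  {0,1,3,4,5,7}→18  {0,1,4,5,6,7}→15  {1,2,3,4,5,7}→18  {1,3,4,5,6,7}→30  {2,3,4,5,6,7}→15
  placing 0:e first → 63 extensions
  placing 2:c first → 63 extensions
  placing 6:a first → 42 extensions
total linear extensions = 168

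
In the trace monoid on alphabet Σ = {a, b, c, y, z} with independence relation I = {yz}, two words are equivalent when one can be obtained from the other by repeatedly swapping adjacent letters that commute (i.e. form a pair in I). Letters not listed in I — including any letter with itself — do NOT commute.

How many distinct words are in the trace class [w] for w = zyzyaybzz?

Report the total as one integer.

piece 0:z — minimal
piece 1:y — minimal
piece 2:z rests on {0:z}
piece 3:y rests on {1:y}
piece 4:a rests on {2:z, 3:y}
piece 5:y rests on {4:a}
piece 6:b rests on {5:y}
piece 7:z rests on {6:b}
piece 8:z rests on {7:z}
minimal pieces: {0:z, 1:y}
ways to finish when only these pieces remain (= sum over removing one remaining piece with nothing left below it):
  1 left: {8}→1
  2 left: {7,8}→1
  3 left: {6,7,8}→1
  4 left: {5,6,7,8}→1
  5 left: {4,5,6,7,8}→1
  6 left: {2,4,5,6,7,8}→1  {3,4,5,6,7,8}→1
  7 left: {0,2,4,5,6,7,8}→1  {1,3,4,5,6,7,8}→1  {2,3,4,5,6,7,8}→2
  placing 0:z first → 3 extensions
  placing 1:y first → 3 extensions
total linear extensions = 6

6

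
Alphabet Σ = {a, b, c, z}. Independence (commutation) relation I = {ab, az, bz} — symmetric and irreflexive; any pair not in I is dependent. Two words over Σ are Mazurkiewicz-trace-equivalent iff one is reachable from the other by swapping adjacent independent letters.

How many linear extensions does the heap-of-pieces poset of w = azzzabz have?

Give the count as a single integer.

0(a) covers ∅
1(z) covers ∅
2(z) covers 1:z
3(z) covers 2:z
4(a) covers 0:a
5(b) covers ∅
6(z) covers 3:z
floor of heap: 0:a, 1:z, 5:b
completions by unplaced set U, small U first (add the entries for U minus each lowest piece of U):
  |U|=1: {4}:1  {5}:1  {6}:1
  |U|=2: {0,4}:1  {3,6}:1  {4,5}:2  {4,6}:2  {5,6}:2
  |U|=3: {0,4,5}:3  {0,4,6}:3  {2,3,6}:1  {3,4,6}:3  {3,5,6}:3  {4,5,6}:6
  |U|=4: {0,3,4,6}:6  {0,4,5,6}:12  {1,2,3,6}:1  {2,3,4,6}:4  {2,3,5,6}:4  {3,4,5,6}:12
  |U|=5: {0,2,3,4,6}:10  {0,3,4,5,6}:30  {1,2,3,4,6}:5  {1,2,3,5,6}:5  {2,3,4,5,6}:20
  start at 0(a): 30
  start at 1(z): 60
  start at 5(b): 15
sum over floor = 105

105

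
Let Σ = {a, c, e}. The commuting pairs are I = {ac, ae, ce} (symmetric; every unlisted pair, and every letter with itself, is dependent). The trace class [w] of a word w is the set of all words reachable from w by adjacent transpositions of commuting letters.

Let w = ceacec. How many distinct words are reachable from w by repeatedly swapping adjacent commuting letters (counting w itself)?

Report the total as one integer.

60

piece 0:c — minimal
piece 1:e — minimal
piece 2:a — minimal
piece 3:c rests on {0:c}
piece 4:e rests on {1:e}
piece 5:c rests on {3:c}
minimal pieces: {0:c, 1:e, 2:a}
ways to finish when only these pieces remain (= sum over removing one remaining piece with nothing left below it):
  1 left: {2}→1  {4}→1  {5}→1
  2 left: {1,4}→1  {2,4}→2  {2,5}→2  {3,5}→1  {4,5}→2
  3 left: {0,3,5}→1  {1,2,4}→3  {1,4,5}→3  {2,3,5}→3  {2,4,5}→6  {3,4,5}→3
  4 left: {0,2,3,5}→4  {0,3,4,5}→4  {1,2,4,5}→12  {1,3,4,5}→6  {2,3,4,5}→12
  placing 0:c first → 30 extensions
  placing 1:e first → 20 extensions
  placing 2:a first → 10 extensions
total linear extensions = 60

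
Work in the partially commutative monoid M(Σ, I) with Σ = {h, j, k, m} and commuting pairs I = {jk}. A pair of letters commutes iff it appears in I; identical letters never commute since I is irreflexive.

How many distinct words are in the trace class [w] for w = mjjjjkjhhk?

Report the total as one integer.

#0=m has no predecessor
#1=j depends on [0:m]
#2=j depends on [1:j]
#3=j depends on [2:j]
#4=j depends on [3:j]
#5=k depends on [0:m]
#6=j depends on [4:j]
#7=h depends on [5:k, 6:j]
#8=h depends on [7:h]
#9=k depends on [8:h]
sources: [0:m]
N(rest) = Σ N(rest − s) over sources s of rest; N(one piece) = 1:
  size 1 → [9]=1
  size 2 → [8,9]=1
  size 3 → [7,8,9]=1
  size 4 → [5,7,8,9]=1  [6,7,8,9]=1
  size 5 → [4,6,7,8,9]=1  [5,6,7,8,9]=2
  size 6 → [3,4,6,7,8,9]=1  [4,5,6,7,8,9]=3
  size 7 → [2,3,4,6,7,8,9]=1  [3,4,5,6,7,8,9]=4
  size 8 → [1,2,3,4,6,7,8,9]=1  [2,3,4,5,6,7,8,9]=5
  first=0(m) contributes 6

6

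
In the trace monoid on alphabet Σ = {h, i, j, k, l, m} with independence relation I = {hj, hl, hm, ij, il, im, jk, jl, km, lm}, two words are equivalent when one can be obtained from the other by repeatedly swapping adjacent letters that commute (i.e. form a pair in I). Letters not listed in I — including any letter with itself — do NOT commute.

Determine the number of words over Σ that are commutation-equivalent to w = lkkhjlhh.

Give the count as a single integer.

32

piece 0:l — minimal
piece 1:k rests on {0:l}
piece 2:k rests on {1:k}
piece 3:h rests on {2:k}
piece 4:j — minimal
piece 5:l rests on {2:k}
piece 6:h rests on {3:h}
piece 7:h rests on {6:h}
minimal pieces: {0:l, 4:j}
ways to finish when only these pieces remain (= sum over removing one remaining piece with nothing left below it):
  1 left: {4}→1  {5}→1  {7}→1
  2 left: {4,5}→2  {4,7}→2  {5,7}→2  {6,7}→1
  3 left: {3,6,7}→1  {4,5,7}→6  {4,6,7}→3  {5,6,7}→3
  4 left: {3,4,6,7}→4  {3,5,6,7}→4  {4,5,6,7}→12
  5 left: {2,3,5,6,7}→4  {3,4,5,6,7}→20
  6 left: {1,2,3,5,6,7}→4  {2,3,4,5,6,7}→24
  placing 0:l first → 28 extensions
  placing 4:j first → 4 extensions
total linear extensions = 32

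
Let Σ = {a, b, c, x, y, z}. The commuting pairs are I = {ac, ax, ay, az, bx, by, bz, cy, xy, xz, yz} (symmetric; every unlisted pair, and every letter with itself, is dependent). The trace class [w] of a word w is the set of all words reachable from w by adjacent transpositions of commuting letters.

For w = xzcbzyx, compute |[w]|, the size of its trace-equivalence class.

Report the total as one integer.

#0=x has no predecessor
#1=z has no predecessor
#2=c depends on [0:x, 1:z]
#3=b depends on [2:c]
#4=z depends on [2:c]
#5=y has no predecessor
#6=x depends on [2:c]
sources: [0:x, 1:z, 5:y]
N(rest) = Σ N(rest − s) over sources s of rest; N(one piece) = 1:
  size 1 → [3]=1  [4]=1  [5]=1  [6]=1
  size 2 → [3,4]=2  [3,5]=2  [3,6]=2  [4,5]=2  [4,6]=2  [5,6]=2
  size 3 → [3,4,5]=6  [3,4,6]=6  [3,5,6]=6  [4,5,6]=6
  size 4 → [2,3,4,6]=6  [3,4,5,6]=24
  size 5 → [0,2,3,4,6]=6  [1,2,3,4,6]=6  [2,3,4,5,6]=30
  first=0(x) contributes 36
  first=1(z) contributes 36
  first=5(y) contributes 12
|[w]| = 84

84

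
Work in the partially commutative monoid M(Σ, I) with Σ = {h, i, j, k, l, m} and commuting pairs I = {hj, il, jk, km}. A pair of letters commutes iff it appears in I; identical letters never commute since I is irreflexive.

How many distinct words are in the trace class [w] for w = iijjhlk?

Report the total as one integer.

3

piece 0:i — minimal
piece 1:i rests on {0:i}
piece 2:j rests on {1:i}
piece 3:j rests on {2:j}
piece 4:h rests on {1:i}
piece 5:l rests on {3:j, 4:h}
piece 6:k rests on {5:l}
minimal pieces: {0:i}
ways to finish when only these pieces remain (= sum over removing one remaining piece with nothing left below it):
  1 left: {6}→1
  2 left: {5,6}→1
  3 left: {3,5,6}→1  {4,5,6}→1
  4 left: {2,3,5,6}→1  {3,4,5,6}→2
  5 left: {2,3,4,5,6}→3
  placing 0:i first → 3 extensions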